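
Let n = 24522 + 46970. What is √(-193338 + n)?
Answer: I*√121846 ≈ 349.06*I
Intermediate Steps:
n = 71492
√(-193338 + n) = √(-193338 + 71492) = √(-121846) = I*√121846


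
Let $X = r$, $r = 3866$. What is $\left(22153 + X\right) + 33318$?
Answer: $59337$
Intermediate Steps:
$X = 3866$
$\left(22153 + X\right) + 33318 = \left(22153 + 3866\right) + 33318 = 26019 + 33318 = 59337$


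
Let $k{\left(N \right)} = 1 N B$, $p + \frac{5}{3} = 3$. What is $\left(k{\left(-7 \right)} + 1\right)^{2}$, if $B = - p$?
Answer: $\frac{961}{9} \approx 106.78$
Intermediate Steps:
$p = \frac{4}{3}$ ($p = - \frac{5}{3} + 3 = \frac{4}{3} \approx 1.3333$)
$B = - \frac{4}{3}$ ($B = \left(-1\right) \frac{4}{3} = - \frac{4}{3} \approx -1.3333$)
$k{\left(N \right)} = - \frac{4 N}{3}$ ($k{\left(N \right)} = 1 N \left(- \frac{4}{3}\right) = N \left(- \frac{4}{3}\right) = - \frac{4 N}{3}$)
$\left(k{\left(-7 \right)} + 1\right)^{2} = \left(\left(- \frac{4}{3}\right) \left(-7\right) + 1\right)^{2} = \left(\frac{28}{3} + 1\right)^{2} = \left(\frac{31}{3}\right)^{2} = \frac{961}{9}$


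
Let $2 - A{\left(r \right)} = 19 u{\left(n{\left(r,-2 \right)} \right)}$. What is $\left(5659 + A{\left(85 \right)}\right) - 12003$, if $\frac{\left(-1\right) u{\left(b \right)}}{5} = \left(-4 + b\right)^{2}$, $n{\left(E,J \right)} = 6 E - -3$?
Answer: $24606353$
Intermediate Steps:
$n{\left(E,J \right)} = 3 + 6 E$ ($n{\left(E,J \right)} = 6 E + 3 = 3 + 6 E$)
$u{\left(b \right)} = - 5 \left(-4 + b\right)^{2}$
$A{\left(r \right)} = 2 + 95 \left(-1 + 6 r\right)^{2}$ ($A{\left(r \right)} = 2 - 19 \left(- 5 \left(-4 + \left(3 + 6 r\right)\right)^{2}\right) = 2 - 19 \left(- 5 \left(-1 + 6 r\right)^{2}\right) = 2 - - 95 \left(-1 + 6 r\right)^{2} = 2 + 95 \left(-1 + 6 r\right)^{2}$)
$\left(5659 + A{\left(85 \right)}\right) - 12003 = \left(5659 + \left(2 + 95 \left(-1 + 6 \cdot 85\right)^{2}\right)\right) - 12003 = \left(5659 + \left(2 + 95 \left(-1 + 510\right)^{2}\right)\right) - 12003 = \left(5659 + \left(2 + 95 \cdot 509^{2}\right)\right) - 12003 = \left(5659 + \left(2 + 95 \cdot 259081\right)\right) - 12003 = \left(5659 + \left(2 + 24612695\right)\right) - 12003 = \left(5659 + 24612697\right) - 12003 = 24618356 - 12003 = 24606353$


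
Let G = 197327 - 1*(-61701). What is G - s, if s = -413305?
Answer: 672333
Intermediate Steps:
G = 259028 (G = 197327 + 61701 = 259028)
G - s = 259028 - 1*(-413305) = 259028 + 413305 = 672333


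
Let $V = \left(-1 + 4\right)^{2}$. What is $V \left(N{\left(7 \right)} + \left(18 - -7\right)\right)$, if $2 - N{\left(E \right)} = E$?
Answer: $180$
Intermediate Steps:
$N{\left(E \right)} = 2 - E$
$V = 9$ ($V = 3^{2} = 9$)
$V \left(N{\left(7 \right)} + \left(18 - -7\right)\right) = 9 \left(\left(2 - 7\right) + \left(18 - -7\right)\right) = 9 \left(\left(2 - 7\right) + \left(18 + 7\right)\right) = 9 \left(-5 + 25\right) = 9 \cdot 20 = 180$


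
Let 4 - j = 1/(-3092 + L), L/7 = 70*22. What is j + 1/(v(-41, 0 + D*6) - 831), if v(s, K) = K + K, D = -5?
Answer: 27391453/6850008 ≈ 3.9987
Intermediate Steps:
L = 10780 (L = 7*(70*22) = 7*1540 = 10780)
v(s, K) = 2*K
j = 30751/7688 (j = 4 - 1/(-3092 + 10780) = 4 - 1/7688 = 30751/7688 ≈ 3.9999)
j + 1/(v(-41, 0 + D*6) - 831) = 30751/7688 + 1/(2*(0 - 5*6) - 831) = 30751/7688 + 1/(2*(0 - 30) - 831) = 30751/7688 + 1/(2*(-30) - 831) = 30751/7688 + 1/(-60 - 831) = 30751/7688 + 1/(-891) = 30751/7688 - 1/891 = 27391453/6850008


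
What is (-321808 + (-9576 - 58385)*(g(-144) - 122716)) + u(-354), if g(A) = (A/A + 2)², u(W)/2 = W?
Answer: 8338967911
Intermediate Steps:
u(W) = 2*W
g(A) = 9 (g(A) = (1 + 2)² = 3² = 9)
(-321808 + (-9576 - 58385)*(g(-144) - 122716)) + u(-354) = (-321808 + (-9576 - 58385)*(9 - 122716)) + 2*(-354) = (-321808 - 67961*(-122707)) - 708 = (-321808 + 8339290427) - 708 = 8338968619 - 708 = 8338967911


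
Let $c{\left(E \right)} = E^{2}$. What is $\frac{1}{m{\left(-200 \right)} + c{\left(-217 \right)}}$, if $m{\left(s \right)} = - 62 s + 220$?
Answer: $\frac{1}{59709} \approx 1.6748 \cdot 10^{-5}$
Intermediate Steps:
$m{\left(s \right)} = 220 - 62 s$
$\frac{1}{m{\left(-200 \right)} + c{\left(-217 \right)}} = \frac{1}{\left(220 - -12400\right) + \left(-217\right)^{2}} = \frac{1}{\left(220 + 12400\right) + 47089} = \frac{1}{12620 + 47089} = \frac{1}{59709}$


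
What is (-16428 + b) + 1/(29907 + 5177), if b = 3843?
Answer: -441532139/35084 ≈ -12585.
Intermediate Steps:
(-16428 + b) + 1/(29907 + 5177) = (-16428 + 3843) + 1/(29907 + 5177) = -12585 + 1/35084 = -441532139/35084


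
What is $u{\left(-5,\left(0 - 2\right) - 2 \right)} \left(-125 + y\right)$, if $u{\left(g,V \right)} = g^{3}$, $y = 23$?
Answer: $12750$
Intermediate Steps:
$u{\left(-5,\left(0 - 2\right) - 2 \right)} \left(-125 + y\right) = \left(-5\right)^{3} \left(-125 + 23\right) = \left(-125\right) \left(-102\right) = 12750$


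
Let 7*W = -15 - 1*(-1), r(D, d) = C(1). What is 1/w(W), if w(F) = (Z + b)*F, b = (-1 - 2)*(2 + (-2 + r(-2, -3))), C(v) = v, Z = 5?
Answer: -¼ ≈ -0.25000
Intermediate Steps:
r(D, d) = 1
b = -3 (b = (-1 - 2)*(2 + (-2 + 1)) = -3*(2 - 1) = -3*1 = -3)
W = -2 (W = (-15 - 1*(-1))/7 = (-15 + 1)/7 = (⅐)*(-14) = -2)
w(F) = 2*F (w(F) = (5 - 3)*F = 2*F)
1/w(W) = 1/(2*(-2)) = 1/(-4) = -¼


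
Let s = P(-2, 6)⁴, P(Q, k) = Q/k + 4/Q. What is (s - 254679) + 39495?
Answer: -17427503/81 ≈ -2.1515e+5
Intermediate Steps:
P(Q, k) = 4/Q + Q/k
s = 2401/81 (s = (4/(-2) - 2/6)⁴ = (4*(-½) - 2*⅙)⁴ = (-2 - ⅓)⁴ = (-7/3)⁴ = 2401/81 ≈ 29.642)
(s - 254679) + 39495 = (2401/81 - 254679) + 39495 = -20626598/81 + 39495 = -17427503/81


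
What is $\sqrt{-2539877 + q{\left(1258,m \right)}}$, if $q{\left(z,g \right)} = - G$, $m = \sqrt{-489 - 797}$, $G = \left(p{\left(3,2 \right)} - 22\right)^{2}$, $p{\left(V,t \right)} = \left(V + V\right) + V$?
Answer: $i \sqrt{2540046} \approx 1593.8 i$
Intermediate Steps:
$p{\left(V,t \right)} = 3 V$ ($p{\left(V,t \right)} = 2 V + V = 3 V$)
$G = 169$ ($G = \left(3 \cdot 3 - 22\right)^{2} = \left(9 - 22\right)^{2} = \left(-13\right)^{2} = 169$)
$m = i \sqrt{1286}$ ($m = \sqrt{-1286} = i \sqrt{1286} \approx 35.861 i$)
$q{\left(z,g \right)} = -169$ ($q{\left(z,g \right)} = \left(-1\right) 169 = -169$)
$\sqrt{-2539877 + q{\left(1258,m \right)}} = \sqrt{-2539877 - 169} = \sqrt{-2540046} = i \sqrt{2540046}$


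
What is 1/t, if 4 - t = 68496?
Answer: -1/68492 ≈ -1.4600e-5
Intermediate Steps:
t = -68492 (t = 4 - 1*68496 = 4 - 68496 = -68492)
1/t = 1/(-68492) = -1/68492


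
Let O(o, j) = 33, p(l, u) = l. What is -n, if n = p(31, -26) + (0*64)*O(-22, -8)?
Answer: -31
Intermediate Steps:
n = 31 (n = 31 + (0*64)*33 = 31 + 0*33 = 31 + 0 = 31)
-n = -1*31 = -31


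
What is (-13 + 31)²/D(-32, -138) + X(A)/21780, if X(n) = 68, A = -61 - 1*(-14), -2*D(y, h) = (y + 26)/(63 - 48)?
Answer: 8820917/5445 ≈ 1620.0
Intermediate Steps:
D(y, h) = -13/15 - y/30 (D(y, h) = -(y + 26)/(2*(63 - 48)) = -(26 + y)/(2*15) = -(26/15 + y/15)/2 = -13/15 - y/30)
A = -47 (A = -61 + 14 = -47)
(-13 + 31)²/D(-32, -138) + X(A)/21780 = (-13 + 31)²/(-13/15 - 1/30*(-32)) + 68/21780 = 18²/(-13/15 + 16/15) + 68*(1/21780) = 324/(⅕) + 17/5445 = 324*5 + 17/5445 = 1620 + 17/5445 = 8820917/5445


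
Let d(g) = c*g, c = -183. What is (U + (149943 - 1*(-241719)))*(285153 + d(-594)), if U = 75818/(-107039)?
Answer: 16511596162215000/107039 ≈ 1.5426e+11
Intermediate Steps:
U = -75818/107039 (U = 75818*(-1/107039) = -75818/107039 ≈ -0.70832)
d(g) = -183*g
(U + (149943 - 1*(-241719)))*(285153 + d(-594)) = (-75818/107039 + (149943 - 1*(-241719)))*(285153 - 183*(-594)) = (-75818/107039 + (149943 + 241719))*(285153 + 108702) = (-75818/107039 + 391662)*393855 = (41923033000/107039)*393855 = 16511596162215000/107039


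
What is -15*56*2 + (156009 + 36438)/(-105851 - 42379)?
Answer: -27690983/16470 ≈ -1681.3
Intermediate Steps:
-15*56*2 + (156009 + 36438)/(-105851 - 42379) = -840*2 + 192447/(-148230) = -1680 + 192447*(-1/148230) = -1680 - 21383/16470 = -27690983/16470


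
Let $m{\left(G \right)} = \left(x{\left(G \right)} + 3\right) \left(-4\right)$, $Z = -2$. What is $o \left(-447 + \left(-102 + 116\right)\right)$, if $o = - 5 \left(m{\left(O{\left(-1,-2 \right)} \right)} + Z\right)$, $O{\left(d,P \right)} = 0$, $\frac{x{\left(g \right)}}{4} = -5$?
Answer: $142890$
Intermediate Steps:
$x{\left(g \right)} = -20$ ($x{\left(g \right)} = 4 \left(-5\right) = -20$)
$m{\left(G \right)} = 68$ ($m{\left(G \right)} = \left(-20 + 3\right) \left(-4\right) = \left(-17\right) \left(-4\right) = 68$)
$o = -330$ ($o = - 5 \left(68 - 2\right) = \left(-5\right) 66 = -330$)
$o \left(-447 + \left(-102 + 116\right)\right) = - 330 \left(-447 + \left(-102 + 116\right)\right) = - 330 \left(-447 + 14\right) = \left(-330\right) \left(-433\right) = 142890$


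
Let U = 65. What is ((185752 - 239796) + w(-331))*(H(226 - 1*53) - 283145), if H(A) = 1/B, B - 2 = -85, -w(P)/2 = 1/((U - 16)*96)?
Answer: 746812919750651/48804 ≈ 1.5302e+10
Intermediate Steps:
w(P) = -1/2352 (w(P) = -2/((65 - 16)*96) = -2/(49*96) = -2*1/4704 = -1/2352)
B = -83 (B = 2 - 85 = -83)
H(A) = -1/83 (H(A) = 1/(-83) = -1/83)
((185752 - 239796) + w(-331))*(H(226 - 1*53) - 283145) = ((185752 - 239796) - 1/2352)*(-1/83 - 283145) = (-54044 - 1/2352)*(-23501036/83) = -127111489/2352*(-23501036/83) = 746812919750651/48804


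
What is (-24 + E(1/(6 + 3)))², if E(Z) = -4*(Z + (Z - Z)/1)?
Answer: 48400/81 ≈ 597.53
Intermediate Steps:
E(Z) = -4*Z (E(Z) = -4*(Z + 0*1) = -4*(Z + 0) = -4*Z)
(-24 + E(1/(6 + 3)))² = (-24 - 4/(6 + 3))² = (-24 - 4/9)² = (-220/9)² = 48400/81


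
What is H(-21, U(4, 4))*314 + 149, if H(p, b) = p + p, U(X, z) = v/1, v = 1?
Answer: -13039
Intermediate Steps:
U(X, z) = 1 (U(X, z) = 1/1 = 1*1 = 1)
H(p, b) = 2*p
H(-21, U(4, 4))*314 + 149 = (2*(-21))*314 + 149 = -42*314 + 149 = -13188 + 149 = -13039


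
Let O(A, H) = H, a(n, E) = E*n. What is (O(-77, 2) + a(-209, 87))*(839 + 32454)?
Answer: -605300033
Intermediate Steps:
(O(-77, 2) + a(-209, 87))*(839 + 32454) = (2 + 87*(-209))*(839 + 32454) = (2 - 18183)*33293 = -18181*33293 = -605300033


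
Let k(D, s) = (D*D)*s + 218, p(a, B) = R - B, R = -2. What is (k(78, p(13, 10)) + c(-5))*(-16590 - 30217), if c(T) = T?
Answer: 3407315565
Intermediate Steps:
p(a, B) = -2 - B
k(D, s) = 218 + s*D**2 (k(D, s) = D**2*s + 218 = s*D**2 + 218 = 218 + s*D**2)
(k(78, p(13, 10)) + c(-5))*(-16590 - 30217) = ((218 + (-2 - 1*10)*78**2) - 5)*(-16590 - 30217) = ((218 + (-2 - 10)*6084) - 5)*(-46807) = ((218 - 12*6084) - 5)*(-46807) = ((218 - 73008) - 5)*(-46807) = (-72790 - 5)*(-46807) = -72795*(-46807) = 3407315565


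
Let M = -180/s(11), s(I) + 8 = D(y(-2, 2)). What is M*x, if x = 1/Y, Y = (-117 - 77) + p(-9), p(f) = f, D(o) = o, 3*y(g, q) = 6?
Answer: -30/203 ≈ -0.14778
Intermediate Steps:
y(g, q) = 2 (y(g, q) = (⅓)*6 = 2)
Y = -203 (Y = (-117 - 77) - 9 = -194 - 9 = -203)
s(I) = -6 (s(I) = -8 + 2 = -6)
M = 30 (M = -180/(-6) = -180*(-⅙) = 30)
x = -1/203 (x = 1/(-203) = -1/203 ≈ -0.0049261)
M*x = 30*(-1/203) = -30/203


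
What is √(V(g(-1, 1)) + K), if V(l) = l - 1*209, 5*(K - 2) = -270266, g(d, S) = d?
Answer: I*√1356530/5 ≈ 232.94*I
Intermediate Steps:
K = -270256/5 (K = 2 + (⅕)*(-270266) = 2 - 270266/5 = -270256/5 ≈ -54051.)
V(l) = -209 + l (V(l) = l - 209 = -209 + l)
√(V(g(-1, 1)) + K) = √((-209 - 1) - 270256/5) = √(-210 - 270256/5) = √(-271306/5) = I*√1356530/5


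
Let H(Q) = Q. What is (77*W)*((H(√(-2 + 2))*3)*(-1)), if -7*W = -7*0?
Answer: 0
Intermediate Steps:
W = 0 (W = -(-1)*0 = -⅐*0 = 0)
(77*W)*((H(√(-2 + 2))*3)*(-1)) = (77*0)*((√(-2 + 2)*3)*(-1)) = 0*((√0*3)*(-1)) = 0*((0*3)*(-1)) = 0*(0*(-1)) = 0*0 = 0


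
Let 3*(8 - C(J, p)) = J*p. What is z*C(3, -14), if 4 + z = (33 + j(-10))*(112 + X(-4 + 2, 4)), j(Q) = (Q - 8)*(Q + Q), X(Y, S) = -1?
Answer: 959618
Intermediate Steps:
C(J, p) = 8 - J*p/3
j(Q) = 2*Q*(-8 + Q) (j(Q) = (-8 + Q)*(2*Q) = 2*Q*(-8 + Q))
z = 43619 (z = -4 + (33 + 2*(-10)*(-8 - 10))*(112 - 1) = -4 + (33 + 2*(-10)*(-18))*111 = -4 + (33 + 360)*111 = -4 + 393*111 = -4 + 43623 = 43619)
z*C(3, -14) = 43619*(8 - ⅓*3*(-14)) = 43619*(8 + 14) = 43619*22 = 959618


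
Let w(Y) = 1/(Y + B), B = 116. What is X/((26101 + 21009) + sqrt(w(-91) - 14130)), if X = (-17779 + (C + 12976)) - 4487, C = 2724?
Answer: -7733106500/55484155749 + 32830*I*sqrt(353249)/55484155749 ≈ -0.13937 + 0.00035168*I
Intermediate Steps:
w(Y) = 1/(116 + Y) (w(Y) = 1/(Y + 116) = 1/(116 + Y))
X = -6566 (X = (-17779 + (2724 + 12976)) - 4487 = (-17779 + 15700) - 4487 = -2079 - 4487 = -6566)
X/((26101 + 21009) + sqrt(w(-91) - 14130)) = -6566/((26101 + 21009) + sqrt(1/(116 - 91) - 14130)) = -6566/(47110 + sqrt(1/25 - 14130)) = -6566/(47110 + sqrt(-353249/25)) = -6566/(47110 + I*sqrt(353249)/5)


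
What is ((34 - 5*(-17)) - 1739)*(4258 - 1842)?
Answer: -3913920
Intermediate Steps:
((34 - 5*(-17)) - 1739)*(4258 - 1842) = ((34 + 85) - 1739)*2416 = (119 - 1739)*2416 = -1620*2416 = -3913920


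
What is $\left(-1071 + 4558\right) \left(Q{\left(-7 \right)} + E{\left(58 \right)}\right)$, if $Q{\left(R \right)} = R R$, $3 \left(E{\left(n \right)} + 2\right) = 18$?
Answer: $184811$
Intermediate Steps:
$E{\left(n \right)} = 4$ ($E{\left(n \right)} = -2 + \frac{1}{3} \cdot 18 = -2 + 6 = 4$)
$Q{\left(R \right)} = R^{2}$
$\left(-1071 + 4558\right) \left(Q{\left(-7 \right)} + E{\left(58 \right)}\right) = \left(-1071 + 4558\right) \left(\left(-7\right)^{2} + 4\right) = 3487 \left(49 + 4\right) = 3487 \cdot 53 = 184811$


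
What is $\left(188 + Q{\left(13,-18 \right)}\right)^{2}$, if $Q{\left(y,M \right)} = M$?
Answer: $28900$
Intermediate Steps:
$\left(188 + Q{\left(13,-18 \right)}\right)^{2} = \left(188 - 18\right)^{2} = 170^{2} = 28900$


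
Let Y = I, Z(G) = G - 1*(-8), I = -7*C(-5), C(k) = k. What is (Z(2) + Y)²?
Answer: 2025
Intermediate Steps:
I = 35 (I = -7*(-5) = 35)
Z(G) = 8 + G (Z(G) = G + 8 = 8 + G)
Y = 35
(Z(2) + Y)² = ((8 + 2) + 35)² = (10 + 35)² = 45² = 2025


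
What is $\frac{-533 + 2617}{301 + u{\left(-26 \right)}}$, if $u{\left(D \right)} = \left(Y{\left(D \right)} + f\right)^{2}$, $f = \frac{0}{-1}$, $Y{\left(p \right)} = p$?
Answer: $\frac{2084}{977} \approx 2.1331$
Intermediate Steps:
$f = 0$ ($f = 0 \left(-1\right) = 0$)
$u{\left(D \right)} = D^{2}$ ($u{\left(D \right)} = \left(D + 0\right)^{2} = D^{2}$)
$\frac{-533 + 2617}{301 + u{\left(-26 \right)}} = \frac{-533 + 2617}{301 + \left(-26\right)^{2}} = \frac{2084}{301 + 676} = \frac{2084}{977}$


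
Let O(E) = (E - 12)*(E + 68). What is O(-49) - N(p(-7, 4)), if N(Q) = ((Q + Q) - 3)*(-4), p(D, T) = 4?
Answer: -1139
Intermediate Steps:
O(E) = (-12 + E)*(68 + E)
N(Q) = 12 - 8*Q (N(Q) = (2*Q - 3)*(-4) = (-3 + 2*Q)*(-4) = 12 - 8*Q)
O(-49) - N(p(-7, 4)) = (-816 + (-49)² + 56*(-49)) - (12 - 8*4) = (-816 + 2401 - 2744) - (12 - 32) = -1159 - 1*(-20) = -1159 + 20 = -1139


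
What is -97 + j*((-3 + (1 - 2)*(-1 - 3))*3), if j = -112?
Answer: -433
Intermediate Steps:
-97 + j*((-3 + (1 - 2)*(-1 - 3))*3) = -97 - 112*(-3 + (1 - 2)*(-1 - 3))*3 = -97 - 112*(-3 - 1*(-4))*3 = -97 - 112*(-3 + 4)*3 = -97 - 112*3 = -97 - 336 = -433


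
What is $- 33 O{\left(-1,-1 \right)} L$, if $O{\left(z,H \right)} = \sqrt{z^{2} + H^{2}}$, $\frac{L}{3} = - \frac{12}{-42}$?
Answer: $- \frac{198 \sqrt{2}}{7} \approx -40.002$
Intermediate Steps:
$L = \frac{6}{7}$ ($L = 3 \left(- \frac{12}{-42}\right) = 3 \left(\left(-12\right) \left(- \frac{1}{42}\right)\right) = 3 \cdot \frac{2}{7} = \frac{6}{7} \approx 0.85714$)
$O{\left(z,H \right)} = \sqrt{H^{2} + z^{2}}$
$- 33 O{\left(-1,-1 \right)} L = - 33 \sqrt{\left(-1\right)^{2} + \left(-1\right)^{2}} \cdot \frac{6}{7} = - 33 \sqrt{1 + 1} \cdot \frac{6}{7} = - 33 \sqrt{2} \cdot \frac{6}{7} = - \frac{198 \sqrt{2}}{7}$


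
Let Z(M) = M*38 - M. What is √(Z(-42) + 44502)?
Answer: 6*√1193 ≈ 207.24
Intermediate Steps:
Z(M) = 37*M (Z(M) = 38*M - M = 37*M)
√(Z(-42) + 44502) = √(37*(-42) + 44502) = √(-1554 + 44502) = √42948 = 6*√1193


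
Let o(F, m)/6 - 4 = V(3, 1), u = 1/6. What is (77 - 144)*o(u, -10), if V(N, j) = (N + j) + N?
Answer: -4422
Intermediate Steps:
u = ⅙ ≈ 0.16667
V(N, j) = j + 2*N
o(F, m) = 66 (o(F, m) = 24 + 6*(1 + 2*3) = 24 + 6*(1 + 6) = 24 + 6*7 = 24 + 42 = 66)
(77 - 144)*o(u, -10) = (77 - 144)*66 = -67*66 = -4422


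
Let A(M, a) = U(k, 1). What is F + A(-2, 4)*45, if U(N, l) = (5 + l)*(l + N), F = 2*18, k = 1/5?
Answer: 360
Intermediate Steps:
k = ⅕ (k = 1*(⅕) = ⅕ ≈ 0.20000)
F = 36
U(N, l) = (5 + l)*(N + l)
A(M, a) = 36/5 (A(M, a) = 1² + 5*(⅕) + 5*1 + (⅕)*1 = 1 + 1 + 5 + ⅕ = 36/5)
F + A(-2, 4)*45 = 36 + (36/5)*45 = 36 + 324 = 360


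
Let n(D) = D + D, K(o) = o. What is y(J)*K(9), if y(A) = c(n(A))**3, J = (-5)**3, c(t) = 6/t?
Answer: -243/1953125 ≈ -0.00012442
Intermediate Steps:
n(D) = 2*D
J = -125
y(A) = 27/A**3 (y(A) = (6/((2*A)))**3 = (6*(1/(2*A)))**3 = (3/A)**3 = 27/A**3)
y(J)*K(9) = (27/(-125)**3)*9 = (27*(-1/1953125))*9 = -27/1953125*9 = -243/1953125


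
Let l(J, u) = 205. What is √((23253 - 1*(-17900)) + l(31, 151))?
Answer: √41358 ≈ 203.37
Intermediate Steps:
√((23253 - 1*(-17900)) + l(31, 151)) = √((23253 - 1*(-17900)) + 205) = √((23253 + 17900) + 205) = √(41153 + 205) = √41358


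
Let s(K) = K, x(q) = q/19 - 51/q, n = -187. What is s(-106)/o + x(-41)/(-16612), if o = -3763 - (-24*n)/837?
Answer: 95864564732/3401388261751 ≈ 0.028184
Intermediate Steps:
x(q) = -51/q + q/19 (x(q) = q*(1/19) - 51/q = q/19 - 51/q = -51/q + q/19)
o = -1051373/279 (o = -3763 - (-24*(-187))/837 = -3763 - 4488/837 = -3763 - 1*1496/279 = -3763 - 1496/279 = -1051373/279 ≈ -3768.4)
s(-106)/o + x(-41)/(-16612) = -106/(-1051373/279) + (-51/(-41) + (1/19)*(-41))/(-16612) = -106*(-279/1051373) + (-51*(-1/41) - 41/19)*(-1/16612) = 29574/1051373 + (51/41 - 41/19)*(-1/16612) = 29574/1051373 - 712/779*(-1/16612) = 29574/1051373 + 178/3235187 = 95864564732/3401388261751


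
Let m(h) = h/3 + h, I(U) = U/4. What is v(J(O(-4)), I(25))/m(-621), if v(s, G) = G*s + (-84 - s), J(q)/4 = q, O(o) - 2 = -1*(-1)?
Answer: 7/276 ≈ 0.025362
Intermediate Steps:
I(U) = U/4 (I(U) = U*(1/4) = U/4)
O(o) = 3 (O(o) = 2 - 1*(-1) = 2 + 1 = 3)
J(q) = 4*q
m(h) = 4*h/3 (m(h) = h/3 + h = 4*h/3)
v(s, G) = -84 - s + G*s
v(J(O(-4)), I(25))/m(-621) = (-84 - 4*3 + ((1/4)*25)*(4*3))/(((4/3)*(-621))) = (-84 - 1*12 + (25/4)*12)/(-828) = (-84 - 12 + 75)*(-1/828) = -21*(-1/828) = 7/276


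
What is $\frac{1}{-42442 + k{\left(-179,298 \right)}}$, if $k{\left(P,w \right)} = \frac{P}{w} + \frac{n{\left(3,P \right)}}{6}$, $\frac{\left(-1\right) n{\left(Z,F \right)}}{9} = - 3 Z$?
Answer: $- \frac{149}{6321936} \approx -2.3569 \cdot 10^{-5}$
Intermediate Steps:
$n{\left(Z,F \right)} = 27 Z$ ($n{\left(Z,F \right)} = - 9 \left(- 3 Z\right) = 27 Z$)
$k{\left(P,w \right)} = \frac{27}{2} + \frac{P}{w}$ ($k{\left(P,w \right)} = \frac{P}{w} + \frac{27 \cdot 3}{6} = \frac{P}{w} + 81 \cdot \frac{1}{6} = \frac{P}{w} + \frac{27}{2} = \frac{27}{2} + \frac{P}{w}$)
$\frac{1}{-42442 + k{\left(-179,298 \right)}} = \frac{1}{-42442 + \left(\frac{27}{2} - \frac{179}{298}\right)} = \frac{1}{-42442 + \frac{1922}{149}} = \frac{1}{- \frac{6321936}{149}} = - \frac{149}{6321936}$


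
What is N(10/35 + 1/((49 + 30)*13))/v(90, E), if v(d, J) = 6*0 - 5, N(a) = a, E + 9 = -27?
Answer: -2061/35945 ≈ -0.057338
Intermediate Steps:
E = -36 (E = -9 - 27 = -36)
v(d, J) = -5 (v(d, J) = 0 - 5 = -5)
N(10/35 + 1/((49 + 30)*13))/v(90, E) = (10/35 + 1/((49 + 30)*13))/(-5) = (10*(1/35) + (1/13)/79)*(-1/5) = (2/7 + (1/79)*(1/13))*(-1/5) = (2/7 + 1/1027)*(-1/5) = (2061/7189)*(-1/5) = -2061/35945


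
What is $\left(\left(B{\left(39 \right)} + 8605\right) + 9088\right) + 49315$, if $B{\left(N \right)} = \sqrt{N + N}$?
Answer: $67008 + \sqrt{78} \approx 67017.0$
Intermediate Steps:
$B{\left(N \right)} = \sqrt{2} \sqrt{N}$ ($B{\left(N \right)} = \sqrt{2 N} = \sqrt{2} \sqrt{N}$)
$\left(\left(B{\left(39 \right)} + 8605\right) + 9088\right) + 49315 = \left(\left(\sqrt{2} \sqrt{39} + 8605\right) + 9088\right) + 49315 = \left(\left(\sqrt{78} + 8605\right) + 9088\right) + 49315 = \left(\left(8605 + \sqrt{78}\right) + 9088\right) + 49315 = \left(17693 + \sqrt{78}\right) + 49315 = 67008 + \sqrt{78}$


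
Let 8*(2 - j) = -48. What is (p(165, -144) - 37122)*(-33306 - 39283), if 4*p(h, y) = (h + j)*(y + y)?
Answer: 3598817442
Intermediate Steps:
j = 8 (j = 2 - 1/8*(-48) = 2 + 6 = 8)
p(h, y) = y*(8 + h)/2 (p(h, y) = ((h + 8)*(y + y))/4 = ((8 + h)*(2*y))/4 = (2*y*(8 + h))/4 = y*(8 + h)/2)
(p(165, -144) - 37122)*(-33306 - 39283) = ((1/2)*(-144)*(8 + 165) - 37122)*(-33306 - 39283) = ((1/2)*(-144)*173 - 37122)*(-72589) = (-12456 - 37122)*(-72589) = -49578*(-72589) = 3598817442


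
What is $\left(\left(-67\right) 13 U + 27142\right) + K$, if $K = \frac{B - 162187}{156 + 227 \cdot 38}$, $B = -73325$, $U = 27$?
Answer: $\frac{15799619}{4391} \approx 3598.2$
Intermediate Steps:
$K = - \frac{117756}{4391}$ ($K = \frac{-73325 - 162187}{156 + 227 \cdot 38} = \frac{-73325 - 162187}{156 + 8626} = - \frac{235512}{8782} = \left(-235512\right) \frac{1}{8782} = - \frac{117756}{4391} \approx -26.818$)
$\left(\left(-67\right) 13 U + 27142\right) + K = \left(\left(-67\right) 13 \cdot 27 + 27142\right) - \frac{117756}{4391} = \left(\left(-871\right) 27 + 27142\right) - \frac{117756}{4391} = \left(-23517 + 27142\right) - \frac{117756}{4391} = 3625 - \frac{117756}{4391} = \frac{15799619}{4391}$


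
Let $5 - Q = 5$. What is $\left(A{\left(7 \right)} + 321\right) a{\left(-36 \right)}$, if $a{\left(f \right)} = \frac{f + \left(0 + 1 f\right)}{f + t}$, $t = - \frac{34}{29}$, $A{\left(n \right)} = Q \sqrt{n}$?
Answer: $\frac{335124}{539} \approx 621.75$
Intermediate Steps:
$Q = 0$ ($Q = 5 - 5 = 0$)
$A{\left(n \right)} = 0$ ($A{\left(n \right)} = 0 \sqrt{n} = 0$)
$t = - \frac{34}{29}$ ($t = \left(-34\right) \frac{1}{29} = - \frac{34}{29} \approx -1.1724$)
$a{\left(f \right)} = \frac{2 f}{- \frac{34}{29} + f}$ ($a{\left(f \right)} = \frac{f + \left(0 + 1 f\right)}{f - \frac{34}{29}} = \frac{f + \left(0 + f\right)}{- \frac{34}{29} + f} = \frac{f + f}{- \frac{34}{29} + f} = \frac{2 f}{- \frac{34}{29} + f}$)
$\left(A{\left(7 \right)} + 321\right) a{\left(-36 \right)} = \left(0 + 321\right) 58 \left(-36\right) \frac{1}{-34 + 29 \left(-36\right)} = 321 \cdot 58 \left(-36\right) \frac{1}{-34 - 1044} = 321 \cdot 58 \left(-36\right) \frac{1}{-1078} = 321 \cdot 58 \left(-36\right) \left(- \frac{1}{1078}\right) = 321 \cdot \frac{1044}{539} = \frac{335124}{539}$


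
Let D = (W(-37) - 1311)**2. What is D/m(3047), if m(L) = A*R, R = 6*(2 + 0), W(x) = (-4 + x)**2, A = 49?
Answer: 34225/147 ≈ 232.82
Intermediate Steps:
R = 12 (R = 6*2 = 12)
m(L) = 588 (m(L) = 49*12 = 588)
D = 136900 (D = ((-4 - 37)**2 - 1311)**2 = ((-41)**2 - 1311)**2 = (1681 - 1311)**2 = 370**2 = 136900)
D/m(3047) = 136900/588 = 136900*(1/588) = 34225/147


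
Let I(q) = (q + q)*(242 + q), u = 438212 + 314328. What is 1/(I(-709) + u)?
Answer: 1/1414746 ≈ 7.0684e-7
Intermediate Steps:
u = 752540
I(q) = 2*q*(242 + q) (I(q) = (2*q)*(242 + q) = 2*q*(242 + q))
1/(I(-709) + u) = 1/(2*(-709)*(242 - 709) + 752540) = 1/(2*(-709)*(-467) + 752540) = 1/(662206 + 752540) = 1/1414746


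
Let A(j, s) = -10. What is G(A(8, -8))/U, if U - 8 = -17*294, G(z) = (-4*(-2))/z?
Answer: 2/12475 ≈ 0.00016032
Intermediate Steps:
G(z) = 8/z
U = -4990 (U = 8 - 17*294 = 8 - 4998 = -4990)
G(A(8, -8))/U = (8/(-10))/(-4990) = (8*(-1/10))*(-1/4990) = -4/5*(-1/4990) = 2/12475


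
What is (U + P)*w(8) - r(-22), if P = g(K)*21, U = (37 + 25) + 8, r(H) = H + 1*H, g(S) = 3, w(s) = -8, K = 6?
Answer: -1020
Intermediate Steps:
r(H) = 2*H (r(H) = H + H = 2*H)
U = 70 (U = 62 + 8 = 70)
P = 63 (P = 3*21 = 63)
(U + P)*w(8) - r(-22) = (70 + 63)*(-8) - 2*(-22) = 133*(-8) - 1*(-44) = -1064 + 44 = -1020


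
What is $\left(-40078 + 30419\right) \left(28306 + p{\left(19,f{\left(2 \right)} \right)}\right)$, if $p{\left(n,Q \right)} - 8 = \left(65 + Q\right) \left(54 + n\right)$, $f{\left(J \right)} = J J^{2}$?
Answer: $-324957737$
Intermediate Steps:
$f{\left(J \right)} = J^{3}$
$p{\left(n,Q \right)} = 8 + \left(54 + n\right) \left(65 + Q\right)$ ($p{\left(n,Q \right)} = 8 + \left(65 + Q\right) \left(54 + n\right) = 8 + \left(54 + n\right) \left(65 + Q\right)$)
$\left(-40078 + 30419\right) \left(28306 + p{\left(19,f{\left(2 \right)} \right)}\right) = \left(-40078 + 30419\right) \left(28306 + \left(3518 + 54 \cdot 2^{3} + 65 \cdot 19 + 2^{3} \cdot 19\right)\right) = - 9659 \left(28306 + \left(3518 + 54 \cdot 8 + 1235 + 8 \cdot 19\right)\right) = - 9659 \left(28306 + \left(3518 + 432 + 1235 + 152\right)\right) = - 9659 \left(28306 + 5337\right) = \left(-9659\right) 33643 = -324957737$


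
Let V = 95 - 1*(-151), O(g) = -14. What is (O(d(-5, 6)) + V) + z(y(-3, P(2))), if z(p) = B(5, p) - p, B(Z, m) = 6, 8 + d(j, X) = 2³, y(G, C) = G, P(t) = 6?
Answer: 241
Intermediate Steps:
d(j, X) = 0 (d(j, X) = -8 + 2³ = -8 + 8 = 0)
V = 246 (V = 95 + 151 = 246)
z(p) = 6 - p
(O(d(-5, 6)) + V) + z(y(-3, P(2))) = (-14 + 246) + (6 - 1*(-3)) = 232 + (6 + 3) = 232 + 9 = 241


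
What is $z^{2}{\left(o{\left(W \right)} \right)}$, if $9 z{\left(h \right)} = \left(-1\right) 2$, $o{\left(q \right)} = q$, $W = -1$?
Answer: $\frac{4}{81} \approx 0.049383$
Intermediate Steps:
$z{\left(h \right)} = - \frac{2}{9}$ ($z{\left(h \right)} = \frac{\left(-1\right) 2}{9} = \frac{1}{9} \left(-2\right) = - \frac{2}{9}$)
$z^{2}{\left(o{\left(W \right)} \right)} = \left(- \frac{2}{9}\right)^{2} = \frac{4}{81}$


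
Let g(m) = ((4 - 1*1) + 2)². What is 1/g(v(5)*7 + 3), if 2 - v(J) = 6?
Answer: 1/25 ≈ 0.040000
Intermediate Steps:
v(J) = -4 (v(J) = 2 - 1*6 = 2 - 6 = -4)
g(m) = 25 (g(m) = ((4 - 1) + 2)² = (3 + 2)² = 5² = 25)
1/g(v(5)*7 + 3) = 1/25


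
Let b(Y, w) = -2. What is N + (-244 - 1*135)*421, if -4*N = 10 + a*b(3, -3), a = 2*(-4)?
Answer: -319131/2 ≈ -1.5957e+5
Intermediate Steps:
a = -8
N = -13/2 (N = -(10 - 8*(-2))/4 = -(10 + 16)/4 = -¼*26 = -13/2 ≈ -6.5000)
N + (-244 - 1*135)*421 = -13/2 + (-244 - 1*135)*421 = -13/2 + (-244 - 135)*421 = -13/2 - 379*421 = -13/2 - 159559 = -319131/2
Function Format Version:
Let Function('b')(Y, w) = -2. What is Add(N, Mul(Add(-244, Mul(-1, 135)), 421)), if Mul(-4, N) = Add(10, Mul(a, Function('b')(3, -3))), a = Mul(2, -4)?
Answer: Rational(-319131, 2) ≈ -1.5957e+5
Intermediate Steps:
a = -8
N = Rational(-13, 2) (N = Mul(Rational(-1, 4), Add(10, Mul(-8, -2))) = Mul(Rational(-1, 4), Add(10, 16)) = Mul(Rational(-1, 4), 26) = Rational(-13, 2) ≈ -6.5000)
Add(N, Mul(Add(-244, Mul(-1, 135)), 421)) = Add(Rational(-13, 2), Mul(Add(-244, Mul(-1, 135)), 421)) = Add(Rational(-13, 2), Mul(Add(-244, -135), 421)) = Add(Rational(-13, 2), Mul(-379, 421)) = Add(Rational(-13, 2), -159559) = Rational(-319131, 2)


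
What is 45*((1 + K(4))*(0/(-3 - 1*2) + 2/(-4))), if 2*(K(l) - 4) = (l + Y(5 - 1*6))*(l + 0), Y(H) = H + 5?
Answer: -945/2 ≈ -472.50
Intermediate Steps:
Y(H) = 5 + H
K(l) = 4 + l*(4 + l)/2 (K(l) = 4 + ((l + (5 + (5 - 1*6)))*(l + 0))/2 = 4 + ((l + (5 + (5 - 6)))*l)/2 = 4 + ((l + (5 - 1))*l)/2 = 4 + ((l + 4)*l)/2 = 4 + ((4 + l)*l)/2 = 4 + (l*(4 + l))/2 = 4 + l*(4 + l)/2)
45*((1 + K(4))*(0/(-3 - 1*2) + 2/(-4))) = 45*((1 + (4 + (½)*4² + 2*4))*(0/(-3 - 1*2) + 2/(-4))) = 45*((1 + (4 + (½)*16 + 8))*(0/(-3 - 2) + 2*(-¼))) = 45*((1 + (4 + 8 + 8))*(0/(-5) - ½)) = 45*((1 + 20)*(0*(-⅕) - ½)) = 45*(21*(0 - ½)) = 45*(21*(-½)) = 45*(-21/2) = -945/2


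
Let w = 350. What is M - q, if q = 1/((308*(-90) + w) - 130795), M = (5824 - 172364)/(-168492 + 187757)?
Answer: -5268155967/609409745 ≈ -8.6447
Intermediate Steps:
M = -33308/3853 (M = -166540/19265 = -166540*1/19265 = -33308/3853 ≈ -8.6447)
q = -1/158165 (q = 1/((308*(-90) + 350) - 130795) = 1/((-27720 + 350) - 130795) = 1/(-27370 - 130795) = 1/(-158165) = -1/158165 ≈ -6.3225e-6)
M - q = -33308/3853 - 1*(-1/158165) = -33308/3853 + 1/158165 = -5268155967/609409745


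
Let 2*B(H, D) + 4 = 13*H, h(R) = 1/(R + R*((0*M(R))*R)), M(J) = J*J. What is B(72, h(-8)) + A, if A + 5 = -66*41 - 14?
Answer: -2259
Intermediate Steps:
M(J) = J²
h(R) = 1/R (h(R) = 1/(R + R*((0*R²)*R)) = 1/(R + R*(0*R)) = 1/(R + R*0) = 1/(R + 0) = 1/R)
B(H, D) = -2 + 13*H/2 (B(H, D) = -2 + (13*H)/2 = -2 + 13*H/2)
A = -2725 (A = -5 + (-66*41 - 14) = -5 + (-2706 - 14) = -5 - 2720 = -2725)
B(72, h(-8)) + A = (-2 + (13/2)*72) - 2725 = (-2 + 468) - 2725 = 466 - 2725 = -2259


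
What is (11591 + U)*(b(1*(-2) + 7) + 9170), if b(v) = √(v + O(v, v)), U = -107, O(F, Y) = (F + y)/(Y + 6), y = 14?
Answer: 105308280 + 1044*√814 ≈ 1.0534e+8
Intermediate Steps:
O(F, Y) = (14 + F)/(6 + Y) (O(F, Y) = (F + 14)/(Y + 6) = (14 + F)/(6 + Y))
b(v) = √(v + (14 + v)/(6 + v))
(11591 + U)*(b(1*(-2) + 7) + 9170) = (11591 - 107)*(√((14 + (1*(-2) + 7) + (1*(-2) + 7)*(6 + (1*(-2) + 7)))/(6 + (1*(-2) + 7))) + 9170) = 11484*(√((14 + (-2 + 7) + (-2 + 7)*(6 + (-2 + 7)))/(6 + (-2 + 7))) + 9170) = 11484*(√((14 + 5 + 5*(6 + 5))/(6 + 5)) + 9170) = 11484*(√((14 + 5 + 5*11)/11) + 9170) = 11484*(√((14 + 5 + 55)/11) + 9170) = 11484*(√((1/11)*74) + 9170) = 11484*(√(74/11) + 9170) = 11484*(√814/11 + 9170) = 11484*(9170 + √814/11) = 105308280 + 1044*√814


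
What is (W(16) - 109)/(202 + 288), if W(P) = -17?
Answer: -9/35 ≈ -0.25714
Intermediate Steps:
(W(16) - 109)/(202 + 288) = (-17 - 109)/(202 + 288) = -126/490 = (1/490)*(-126) = -9/35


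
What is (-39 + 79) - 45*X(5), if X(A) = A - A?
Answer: 40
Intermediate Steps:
X(A) = 0
(-39 + 79) - 45*X(5) = (-39 + 79) - 45*0 = 40 + 0 = 40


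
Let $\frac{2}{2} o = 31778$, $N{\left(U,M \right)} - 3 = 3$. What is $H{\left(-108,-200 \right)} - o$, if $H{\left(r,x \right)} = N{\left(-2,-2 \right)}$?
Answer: $-31772$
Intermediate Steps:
$N{\left(U,M \right)} = 6$ ($N{\left(U,M \right)} = 3 + 3 = 6$)
$H{\left(r,x \right)} = 6$
$o = 31778$
$H{\left(-108,-200 \right)} - o = 6 - 31778 = -31772$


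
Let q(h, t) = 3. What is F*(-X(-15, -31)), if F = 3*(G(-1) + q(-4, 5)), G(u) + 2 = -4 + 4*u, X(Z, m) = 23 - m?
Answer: 1134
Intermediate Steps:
G(u) = -6 + 4*u (G(u) = -2 + (-4 + 4*u) = -6 + 4*u)
F = -21 (F = 3*((-6 + 4*(-1)) + 3) = 3*((-6 - 4) + 3) = 3*(-10 + 3) = 3*(-7) = -21)
F*(-X(-15, -31)) = -(-21)*(23 - 1*(-31)) = -(-21)*(23 + 31) = -(-21)*54 = -21*(-54) = 1134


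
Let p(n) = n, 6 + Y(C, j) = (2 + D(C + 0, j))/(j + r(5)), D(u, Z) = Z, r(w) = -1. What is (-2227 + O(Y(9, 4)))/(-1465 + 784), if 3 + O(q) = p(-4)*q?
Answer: 738/227 ≈ 3.2511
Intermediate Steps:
Y(C, j) = -6 + (2 + j)/(-1 + j) (Y(C, j) = -6 + (2 + j)/(j - 1) = -6 + (2 + j)/(-1 + j))
O(q) = -3 - 4*q
(-2227 + O(Y(9, 4)))/(-1465 + 784) = (-2227 + (-3 - 4*(8 - 5*4)/(-1 + 4)))/(-1465 + 784) = (-2227 + (-3 - 4*(8 - 20)/3))/(-681) = (-2227 + (-3 - 4*(-12)/3))*(-1/681) = (-2227 + (-3 - 4*(-4)))*(-1/681) = (-2227 + (-3 + 16))*(-1/681) = (-2227 + 13)*(-1/681) = -2214*(-1/681) = 738/227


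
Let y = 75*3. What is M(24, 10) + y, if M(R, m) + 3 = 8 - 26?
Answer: 204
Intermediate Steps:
M(R, m) = -21 (M(R, m) = -3 + (8 - 26) = -3 - 18 = -21)
y = 225
M(24, 10) + y = -21 + 225 = 204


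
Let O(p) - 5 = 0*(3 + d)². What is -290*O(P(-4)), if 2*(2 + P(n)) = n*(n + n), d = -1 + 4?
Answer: -1450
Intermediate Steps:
d = 3
P(n) = -2 + n² (P(n) = -2 + (n*(n + n))/2 = -2 + (n*(2*n))/2 = -2 + (2*n²)/2 = -2 + n²)
O(p) = 5 (O(p) = 5 + 0*(3 + 3)² = 5 + 0*6² = 5 + 0*36 = 5 + 0 = 5)
-290*O(P(-4)) = -290*5 = -145*10 = -1450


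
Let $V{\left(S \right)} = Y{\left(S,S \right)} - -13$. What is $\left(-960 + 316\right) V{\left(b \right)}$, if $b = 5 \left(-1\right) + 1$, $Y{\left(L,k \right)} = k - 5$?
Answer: $-2576$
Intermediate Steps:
$Y{\left(L,k \right)} = -5 + k$
$b = -4$ ($b = -5 + 1 = -4$)
$V{\left(S \right)} = 8 + S$ ($V{\left(S \right)} = \left(-5 + S\right) - -13 = \left(-5 + S\right) + 13 = 8 + S$)
$\left(-960 + 316\right) V{\left(b \right)} = \left(-960 + 316\right) \left(8 - 4\right) = \left(-644\right) 4 = -2576$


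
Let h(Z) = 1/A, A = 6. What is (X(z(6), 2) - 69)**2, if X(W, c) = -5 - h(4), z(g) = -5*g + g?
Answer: 198025/36 ≈ 5500.7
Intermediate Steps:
h(Z) = 1/6
z(g) = -4*g
X(W, c) = -31/6 (X(W, c) = -5 - 1*1/6 = -5 - 1/6 = -31/6)
(X(z(6), 2) - 69)**2 = (-31/6 - 69)**2 = (-445/6)**2 = 198025/36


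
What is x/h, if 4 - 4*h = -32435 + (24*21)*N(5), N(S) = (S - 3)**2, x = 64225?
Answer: 256900/30423 ≈ 8.4443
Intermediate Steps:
N(S) = (-3 + S)**2
h = 30423/4 (h = 1 - (-32435 + (24*21)*(-3 + 5)**2)/4 = 1 - (-32435 + 504*2**2)/4 = 1 - (-32435 + 504*4)/4 = 1 - (-32435 + 2016)/4 = 1 - 1/4*(-30419) = 1 + 30419/4 = 30423/4 ≈ 7605.8)
x/h = 64225/(30423/4) = 64225*(4/30423) = 256900/30423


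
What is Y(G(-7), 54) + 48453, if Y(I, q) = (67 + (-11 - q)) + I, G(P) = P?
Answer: 48448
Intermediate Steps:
Y(I, q) = 56 + I - q (Y(I, q) = (56 - q) + I = 56 + I - q)
Y(G(-7), 54) + 48453 = (56 - 7 - 1*54) + 48453 = (56 - 7 - 54) + 48453 = -5 + 48453 = 48448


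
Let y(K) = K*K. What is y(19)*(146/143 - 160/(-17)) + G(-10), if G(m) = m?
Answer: 9131372/2431 ≈ 3756.2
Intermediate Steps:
y(K) = K²
y(19)*(146/143 - 160/(-17)) + G(-10) = 19²*(146/143 - 160/(-17)) - 10 = 361*(146*(1/143) - 160*(-1/17)) - 10 = 361*(146/143 + 160/17) - 10 = 361*(25362/2431) - 10 = 9155682/2431 - 10 = 9131372/2431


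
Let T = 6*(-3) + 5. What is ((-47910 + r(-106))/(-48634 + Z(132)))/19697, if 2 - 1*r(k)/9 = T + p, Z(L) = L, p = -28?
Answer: 47523/955343894 ≈ 4.9744e-5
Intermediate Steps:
T = -13 (T = -18 + 5 = -13)
r(k) = 387 (r(k) = 18 - 9*(-13 - 28) = 18 - 9*(-41) = 18 + 369 = 387)
((-47910 + r(-106))/(-48634 + Z(132)))/19697 = ((-47910 + 387)/(-48634 + 132))/19697 = -47523/(-48502)*(1/19697) = -47523*(-1/48502)*(1/19697) = (47523/48502)*(1/19697) = 47523/955343894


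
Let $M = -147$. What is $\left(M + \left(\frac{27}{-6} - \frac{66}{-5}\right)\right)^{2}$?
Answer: $\frac{1912689}{100} \approx 19127.0$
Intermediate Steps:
$\left(M + \left(\frac{27}{-6} - \frac{66}{-5}\right)\right)^{2} = \left(-147 + \left(\frac{27}{-6} - \frac{66}{-5}\right)\right)^{2} = \left(-147 + \left(27 \left(- \frac{1}{6}\right) - - \frac{66}{5}\right)\right)^{2} = \left(-147 + \left(- \frac{9}{2} + \frac{66}{5}\right)\right)^{2} = \left(-147 + \frac{87}{10}\right)^{2} = \left(- \frac{1383}{10}\right)^{2} = \frac{1912689}{100}$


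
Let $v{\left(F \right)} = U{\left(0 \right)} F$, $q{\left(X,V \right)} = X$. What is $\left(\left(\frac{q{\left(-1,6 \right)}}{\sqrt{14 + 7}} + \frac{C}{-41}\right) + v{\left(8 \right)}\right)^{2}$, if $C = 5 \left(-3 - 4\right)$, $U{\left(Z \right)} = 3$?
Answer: $\frac{21807262}{35301} - \frac{2038 \sqrt{21}}{861} \approx 606.91$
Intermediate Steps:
$v{\left(F \right)} = 3 F$
$C = -35$ ($C = 5 \left(-7\right) = -35$)
$\left(\left(\frac{q{\left(-1,6 \right)}}{\sqrt{14 + 7}} + \frac{C}{-41}\right) + v{\left(8 \right)}\right)^{2} = \left(\left(- \frac{1}{\sqrt{14 + 7}} - \frac{35}{-41}\right) + 3 \cdot 8\right)^{2} = \left(\left(- \frac{1}{\sqrt{21}} - - \frac{35}{41}\right) + 24\right)^{2} = \left(\left(- \frac{\sqrt{21}}{21} + \frac{35}{41}\right) + 24\right)^{2} = \left(\left(\frac{35}{41} - \frac{\sqrt{21}}{21}\right) + 24\right)^{2} = \left(\frac{1019}{41} - \frac{\sqrt{21}}{21}\right)^{2}$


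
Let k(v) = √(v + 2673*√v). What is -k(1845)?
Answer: -3*√(205 + 891*√205) ≈ -341.55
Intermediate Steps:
-k(1845) = -√(1845 + 2673*√1845) = -√(1845 + 2673*(3*√205)) = -√(1845 + 8019*√205)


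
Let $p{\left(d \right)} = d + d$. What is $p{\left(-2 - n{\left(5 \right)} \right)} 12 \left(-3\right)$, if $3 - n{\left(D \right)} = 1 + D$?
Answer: $-72$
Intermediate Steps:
$n{\left(D \right)} = 2 - D$ ($n{\left(D \right)} = 3 - \left(1 + D\right) = 2 - D$)
$p{\left(d \right)} = 2 d$
$p{\left(-2 - n{\left(5 \right)} \right)} 12 \left(-3\right) = 2 \left(-2 - \left(2 - 5\right)\right) 12 \left(-3\right) = 2 \left(-2 - -3\right) 12 \left(-3\right) = 2 \left(-2 + 3\right) 12 \left(-3\right) = 2 \cdot 1 \cdot 12 \left(-3\right) = 2 \cdot 12 \left(-3\right) = 24 \left(-3\right) = -72$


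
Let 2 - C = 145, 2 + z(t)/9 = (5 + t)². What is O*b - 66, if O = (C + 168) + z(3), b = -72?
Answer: -42042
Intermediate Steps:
z(t) = -18 + 9*(5 + t)²
C = -143 (C = 2 - 1*145 = 2 - 145 = -143)
O = 583 (O = (-143 + 168) + (-18 + 9*(5 + 3)²) = 25 + (-18 + 9*8²) = 25 + (-18 + 9*64) = 25 + (-18 + 576) = 25 + 558 = 583)
O*b - 66 = 583*(-72) - 66 = -41976 - 66 = -42042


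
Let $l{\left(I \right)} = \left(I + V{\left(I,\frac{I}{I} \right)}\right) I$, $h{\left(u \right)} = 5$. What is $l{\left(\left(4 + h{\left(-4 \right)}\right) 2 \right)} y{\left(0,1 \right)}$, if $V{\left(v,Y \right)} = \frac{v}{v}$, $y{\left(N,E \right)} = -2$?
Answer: $-684$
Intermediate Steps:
$V{\left(v,Y \right)} = 1$
$l{\left(I \right)} = I \left(1 + I\right)$ ($l{\left(I \right)} = \left(I + 1\right) I = \left(1 + I\right) I = I \left(1 + I\right)$)
$l{\left(\left(4 + h{\left(-4 \right)}\right) 2 \right)} y{\left(0,1 \right)} = \left(4 + 5\right) 2 \left(1 + \left(4 + 5\right) 2\right) \left(-2\right) = 9 \cdot 2 \left(1 + 9 \cdot 2\right) \left(-2\right) = 18 \left(1 + 18\right) \left(-2\right) = 18 \cdot 19 \left(-2\right) = 342 \left(-2\right) = -684$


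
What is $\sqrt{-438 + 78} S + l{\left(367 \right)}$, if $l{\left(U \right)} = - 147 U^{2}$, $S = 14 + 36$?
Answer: $-19799283 + 300 i \sqrt{10} \approx -1.9799 \cdot 10^{7} + 948.68 i$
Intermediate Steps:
$S = 50$
$\sqrt{-438 + 78} S + l{\left(367 \right)} = \sqrt{-438 + 78} \cdot 50 - 147 \cdot 367^{2} = \sqrt{-360} \cdot 50 - 19799283 = 6 i \sqrt{10} \cdot 50 - 19799283 = 300 i \sqrt{10} - 19799283 = -19799283 + 300 i \sqrt{10}$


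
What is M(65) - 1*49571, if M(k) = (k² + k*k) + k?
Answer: -41056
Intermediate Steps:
M(k) = k + 2*k² (M(k) = (k² + k²) + k = 2*k² + k = k + 2*k²)
M(65) - 1*49571 = 65*(1 + 2*65) - 1*49571 = 65*(1 + 130) - 49571 = 65*131 - 49571 = 8515 - 49571 = -41056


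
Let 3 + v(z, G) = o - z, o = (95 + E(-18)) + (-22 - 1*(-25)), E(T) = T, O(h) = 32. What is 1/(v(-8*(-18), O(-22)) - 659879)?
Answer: -1/659946 ≈ -1.5153e-6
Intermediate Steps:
o = 80 (o = (95 - 18) + (-22 - 1*(-25)) = 77 + (-22 + 25) = 77 + 3 = 80)
v(z, G) = 77 - z (v(z, G) = -3 + (80 - z) = 77 - z)
1/(v(-8*(-18), O(-22)) - 659879) = 1/((77 - (-8)*(-18)) - 659879) = 1/((77 - 1*144) - 659879) = 1/((77 - 144) - 659879) = 1/(-67 - 659879) = 1/(-659946) = -1/659946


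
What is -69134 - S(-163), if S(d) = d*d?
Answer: -95703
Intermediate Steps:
S(d) = d**2
-69134 - S(-163) = -69134 - 1*(-163)**2 = -69134 - 1*26569 = -69134 - 26569 = -95703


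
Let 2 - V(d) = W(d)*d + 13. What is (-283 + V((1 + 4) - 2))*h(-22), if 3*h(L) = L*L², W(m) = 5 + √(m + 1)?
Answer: 1118040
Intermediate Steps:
W(m) = 5 + √(1 + m)
h(L) = L³/3 (h(L) = (L*L²)/3 = L³/3)
V(d) = -11 - d*(5 + √(1 + d)) (V(d) = 2 - ((5 + √(1 + d))*d + 13) = 2 - (d*(5 + √(1 + d)) + 13) = 2 - (13 + d*(5 + √(1 + d))) = 2 + (-13 - d*(5 + √(1 + d))) = -11 - d*(5 + √(1 + d)))
(-283 + V((1 + 4) - 2))*h(-22) = (-283 + (-11 - ((1 + 4) - 2)*(5 + √(1 + ((1 + 4) - 2)))))*((⅓)*(-22)³) = (-283 + (-11 - (5 - 2)*(5 + √(1 + (5 - 2)))))*((⅓)*(-10648)) = (-283 + (-11 - 1*3*(5 + √(1 + 3))))*(-10648/3) = (-283 + (-11 - 1*3*(5 + √4)))*(-10648/3) = (-283 + (-11 - 1*3*(5 + 2)))*(-10648/3) = (-283 + (-11 - 1*3*7))*(-10648/3) = (-283 + (-11 - 21))*(-10648/3) = (-283 - 32)*(-10648/3) = -315*(-10648/3) = 1118040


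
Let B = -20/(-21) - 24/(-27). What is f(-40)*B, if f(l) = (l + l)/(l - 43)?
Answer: 9280/5229 ≈ 1.7747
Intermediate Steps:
f(l) = 2*l/(-43 + l) (f(l) = (2*l)/(-43 + l) = 2*l/(-43 + l))
B = 116/63 (B = -20*(-1/21) - 24*(-1/27) = 20/21 + 8/9 = 116/63 ≈ 1.8413)
f(-40)*B = (2*(-40)/(-43 - 40))*(116/63) = (2*(-40)/(-83))*(116/63) = (2*(-40)*(-1/83))*(116/63) = (80/83)*(116/63) = 9280/5229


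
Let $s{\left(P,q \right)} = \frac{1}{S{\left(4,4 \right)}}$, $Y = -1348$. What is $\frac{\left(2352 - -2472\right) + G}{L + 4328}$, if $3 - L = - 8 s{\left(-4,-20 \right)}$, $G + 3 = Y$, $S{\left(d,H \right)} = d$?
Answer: $\frac{3473}{4333} \approx 0.80152$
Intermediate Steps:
$G = -1351$ ($G = -3 - 1348 = -1351$)
$s{\left(P,q \right)} = \frac{1}{4}$
$L = 5$ ($L = 3 - \left(-8\right) \frac{1}{4} = 3 - -2 = 3 + 2 = 5$)
$\frac{\left(2352 - -2472\right) + G}{L + 4328} = \frac{\left(2352 - -2472\right) - 1351}{5 + 4328} = \frac{\left(2352 + 2472\right) - 1351}{4333} = \left(4824 - 1351\right) \frac{1}{4333} = 3473 \cdot \frac{1}{4333} = \frac{3473}{4333}$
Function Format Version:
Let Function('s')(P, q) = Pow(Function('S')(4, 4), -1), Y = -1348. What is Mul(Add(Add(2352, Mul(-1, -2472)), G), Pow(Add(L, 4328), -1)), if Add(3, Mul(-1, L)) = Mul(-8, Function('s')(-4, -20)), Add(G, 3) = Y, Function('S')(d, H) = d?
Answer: Rational(3473, 4333) ≈ 0.80152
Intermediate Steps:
G = -1351 (G = Add(-3, -1348) = -1351)
Function('s')(P, q) = Rational(1, 4) (Function('s')(P, q) = Pow(4, -1) = Rational(1, 4))
L = 5 (L = Add(3, Mul(-1, Mul(-8, Rational(1, 4)))) = Add(3, Mul(-1, -2)) = Add(3, 2) = 5)
Mul(Add(Add(2352, Mul(-1, -2472)), G), Pow(Add(L, 4328), -1)) = Mul(Add(Add(2352, Mul(-1, -2472)), -1351), Pow(Add(5, 4328), -1)) = Mul(Add(Add(2352, 2472), -1351), Pow(4333, -1)) = Mul(Add(4824, -1351), Rational(1, 4333)) = Mul(3473, Rational(1, 4333)) = Rational(3473, 4333)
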